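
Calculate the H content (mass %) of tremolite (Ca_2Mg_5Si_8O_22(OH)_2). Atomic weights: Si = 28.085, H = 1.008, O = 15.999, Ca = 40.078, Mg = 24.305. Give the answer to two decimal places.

Formula mass = 2·40.078 + 5·24.305 + 8·28.085 + 24·15.999 + 2·1.008 = 812.353 g/mol, of which 2.016 g is H.
So H makes up 2.016/812.353 = 0.0025 of the mass, i.e. 0.25%.

0.25 mass %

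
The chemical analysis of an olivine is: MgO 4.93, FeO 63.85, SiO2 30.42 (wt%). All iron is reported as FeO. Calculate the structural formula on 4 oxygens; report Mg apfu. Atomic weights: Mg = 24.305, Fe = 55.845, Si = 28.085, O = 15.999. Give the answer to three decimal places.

0.242 Mg apfu

MgO (M=40.304): mol = 0.12232; Mg = 0.12232, O = 0.12232.
FeO (M=71.844): mol = 0.88873; Fe = 0.88873, O = 0.88873.
SiO2 (M=60.083): mol = 0.50630; Si = 0.50630, O = 1.01260.
ΣO = 2.02365; factor = 4/ΣO = 1.97663.
Mg apfu = 0.12232 × 1.97663 = 0.242.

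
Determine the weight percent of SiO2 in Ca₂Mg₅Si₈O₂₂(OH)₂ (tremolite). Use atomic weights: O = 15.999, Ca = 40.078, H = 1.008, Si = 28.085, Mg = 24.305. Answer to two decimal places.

Molar mass of Ca₂Mg₅Si₈O₂₂(OH)₂ = 2*40.078 + 5*24.305 + 8*28.085 + 24*15.999 + 2*1.008 = 812.353 g/mol.
Each formula unit contains 8 Si, equivalent to 8/1 = 8.0000 mol SiO2.
M(SiO2) = 1×28.085 + 2×15.999 = 60.083 g/mol.
Mass of SiO2 per formula unit = 8.0000 × 60.083 = 480.664 g.
SiO2 wt% = 480.664 / 812.353 × 100 = 59.17%.

59.17 wt%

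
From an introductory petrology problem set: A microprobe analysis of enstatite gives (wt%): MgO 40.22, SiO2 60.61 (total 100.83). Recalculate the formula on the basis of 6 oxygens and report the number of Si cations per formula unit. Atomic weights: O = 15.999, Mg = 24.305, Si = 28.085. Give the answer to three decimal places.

40.22 wt% MgO ÷ 40.304 g/mol = 0.99792 mol, giving 0.99792 Mg and 0.99792 O.
60.61 wt% SiO2 ÷ 60.083 g/mol = 1.00877 mol, giving 1.00877 Si and 2.01754 O.
Oxygen sums to 3.01546; scaling by 6/3.01546 = 1.98975 puts the formula on 6 O.
Si: 1.00877 × 1.98975 = 2.007 atoms per formula unit.

2.007 Si apfu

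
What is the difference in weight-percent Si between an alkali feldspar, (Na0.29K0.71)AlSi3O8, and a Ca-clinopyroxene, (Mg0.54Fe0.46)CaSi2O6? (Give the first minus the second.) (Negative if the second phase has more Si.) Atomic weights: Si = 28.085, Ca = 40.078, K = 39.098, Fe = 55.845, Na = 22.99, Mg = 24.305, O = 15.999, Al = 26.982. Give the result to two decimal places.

6.48 percentage points

First mineral: 84.255 g Si in 273.656 g formula = 30.79 wt% Si.
Second mineral: 56.170 g Si in 231.055 g formula = 24.31 wt% Si.
30.79% − 24.31% gives a difference of 6.48 percentage points.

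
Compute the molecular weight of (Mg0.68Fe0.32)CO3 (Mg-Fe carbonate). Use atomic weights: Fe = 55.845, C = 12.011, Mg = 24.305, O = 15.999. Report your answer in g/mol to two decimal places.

94.41 g/mol

M = 0.68×24.305 + 0.32×55.845 + 1×12.011 + 3×15.999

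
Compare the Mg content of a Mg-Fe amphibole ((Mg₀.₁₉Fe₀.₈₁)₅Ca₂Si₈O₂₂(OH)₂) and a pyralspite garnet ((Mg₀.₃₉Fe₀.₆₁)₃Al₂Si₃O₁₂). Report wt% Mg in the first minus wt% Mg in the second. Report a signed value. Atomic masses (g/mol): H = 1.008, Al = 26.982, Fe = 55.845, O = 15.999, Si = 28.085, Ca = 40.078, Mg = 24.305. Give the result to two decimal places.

-3.71 percentage points

Mg in (Mg₀.₁₉Fe₀.₈₁)₅Ca₂Si₈O₂₂(OH)₂: molar mass 940.090 g/mol; 0.95×24.305 = 23.090 g → 2.46 wt%.
Mg in (Mg₀.₃₉Fe₀.₆₁)₃Al₂Si₃O₁₂: molar mass 460.840 g/mol; 1.17×24.305 = 28.437 g → 6.17 wt%.
Difference = 2.46 − 6.17 = -3.71 percentage points.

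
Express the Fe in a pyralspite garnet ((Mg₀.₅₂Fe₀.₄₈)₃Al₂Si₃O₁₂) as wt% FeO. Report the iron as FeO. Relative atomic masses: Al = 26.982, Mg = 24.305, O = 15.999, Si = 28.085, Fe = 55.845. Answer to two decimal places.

Formula mass = 448.540 g/mol.
1.44 Fe → 1.4400 mol FeO per formula unit; M(FeO) = 71.844, so FeO mass = 103.455 g.
103.455/448.540 × 100 = 23.06 wt%.

23.06 wt%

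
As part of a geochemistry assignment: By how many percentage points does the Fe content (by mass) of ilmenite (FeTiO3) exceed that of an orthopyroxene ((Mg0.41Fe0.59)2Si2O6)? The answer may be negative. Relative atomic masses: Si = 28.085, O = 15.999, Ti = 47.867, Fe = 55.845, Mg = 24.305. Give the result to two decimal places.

9.12 percentage points

M(FeTiO3) = 151.709 g/mol, so wt% Fe = 55.845/151.709 × 100 = 36.81%.
M((Mg0.41Fe0.59)2Si2O6) = 237.991 g/mol, so wt% Fe = 65.897/237.991 × 100 = 27.69%.
36.81 − 27.69 = 9.12 pp.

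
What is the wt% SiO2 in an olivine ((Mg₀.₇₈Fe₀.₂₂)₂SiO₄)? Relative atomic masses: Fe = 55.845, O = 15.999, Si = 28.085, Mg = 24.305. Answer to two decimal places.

38.87 wt%

Molar mass of (Mg₀.₇₈Fe₀.₂₂)₂SiO₄ = 1.56*24.305 + 0.44*55.845 + 1*28.085 + 4*15.999 = 154.569 g/mol.
Each formula unit contains 1 Si, equivalent to 1/1 = 1.0000 mol SiO2.
M(SiO2) = 1×28.085 + 2×15.999 = 60.083 g/mol.
Mass of SiO2 per formula unit = 1.0000 × 60.083 = 60.083 g.
SiO2 wt% = 60.083 / 154.569 × 100 = 38.87%.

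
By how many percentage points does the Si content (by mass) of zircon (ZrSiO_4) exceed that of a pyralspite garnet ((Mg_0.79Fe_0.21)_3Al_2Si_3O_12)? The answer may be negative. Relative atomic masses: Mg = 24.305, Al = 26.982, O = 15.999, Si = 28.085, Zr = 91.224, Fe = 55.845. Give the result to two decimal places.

First mineral: 28.085 g Si in 183.305 g formula = 15.32 wt% Si.
Second mineral: 84.255 g Si in 422.992 g formula = 19.92 wt% Si.
15.32% − 19.92% gives a difference of -4.60 percentage points.

-4.60 percentage points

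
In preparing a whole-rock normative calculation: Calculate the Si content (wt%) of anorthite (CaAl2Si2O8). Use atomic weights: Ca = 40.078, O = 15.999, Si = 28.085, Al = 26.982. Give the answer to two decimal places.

Molar mass of CaAl2Si2O8: 1*40.078 + 2*26.982 + 2*28.085 + 8*15.999 = 278.204 g/mol.
Mass of Si per formula unit: 2 × 28.085 = 56.170 g.
Weight fraction Si = 56.170 / 278.204 = 0.2019.

20.19 wt%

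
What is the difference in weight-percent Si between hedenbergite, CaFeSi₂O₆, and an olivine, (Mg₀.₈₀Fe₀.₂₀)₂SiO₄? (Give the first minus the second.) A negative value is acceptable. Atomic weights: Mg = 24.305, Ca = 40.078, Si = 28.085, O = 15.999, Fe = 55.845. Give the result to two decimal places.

4.32 percentage points

M(CaFeSi₂O₆) = 248.087 g/mol, so wt% Si = 56.170/248.087 × 100 = 22.64%.
M((Mg₀.₈₀Fe₀.₂₀)₂SiO₄) = 153.307 g/mol, so wt% Si = 28.085/153.307 × 100 = 18.32%.
22.64 − 18.32 = 4.32 pp.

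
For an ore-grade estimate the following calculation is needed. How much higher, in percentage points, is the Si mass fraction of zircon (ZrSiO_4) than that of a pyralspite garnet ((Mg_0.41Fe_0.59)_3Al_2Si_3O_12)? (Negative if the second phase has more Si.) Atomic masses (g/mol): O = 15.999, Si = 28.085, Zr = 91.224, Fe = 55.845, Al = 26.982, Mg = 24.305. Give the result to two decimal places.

-3.04 percentage points

Si in ZrSiO_4: molar mass 183.305 g/mol; 1×28.085 = 28.085 g → 15.32 wt%.
Si in (Mg_0.41Fe_0.59)_3Al_2Si_3O_12: molar mass 458.948 g/mol; 3×28.085 = 84.255 g → 18.36 wt%.
Difference = 15.32 − 18.36 = -3.04 percentage points.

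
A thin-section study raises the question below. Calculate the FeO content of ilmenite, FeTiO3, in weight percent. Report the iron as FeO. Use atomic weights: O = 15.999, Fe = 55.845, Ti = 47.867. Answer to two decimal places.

47.36 wt%

M(FeTiO3) = 151.709 g/mol; M(FeO) = 71.844 g/mol.
Moles FeO per formula unit = 1 Fe ÷ 1 = 1.0000.
FeO fraction = (1.0000 × 71.844) / 151.709 = 71.844/151.709 = 0.4736.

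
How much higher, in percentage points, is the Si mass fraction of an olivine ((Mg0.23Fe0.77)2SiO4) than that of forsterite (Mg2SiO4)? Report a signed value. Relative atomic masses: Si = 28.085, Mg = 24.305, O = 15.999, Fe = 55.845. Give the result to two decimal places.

M((Mg0.23Fe0.77)2SiO4) = 189.263 g/mol, so wt% Si = 28.085/189.263 × 100 = 14.84%.
M(Mg2SiO4) = 140.691 g/mol, so wt% Si = 28.085/140.691 × 100 = 19.96%.
14.84 − 19.96 = -5.12 pp.

-5.12 percentage points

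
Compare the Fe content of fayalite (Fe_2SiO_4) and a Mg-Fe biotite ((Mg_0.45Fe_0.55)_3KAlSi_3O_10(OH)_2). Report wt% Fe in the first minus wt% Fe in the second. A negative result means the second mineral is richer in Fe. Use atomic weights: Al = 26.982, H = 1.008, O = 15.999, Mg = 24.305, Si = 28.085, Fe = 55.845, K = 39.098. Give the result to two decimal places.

35.18 percentage points

Fe in Fe_2SiO_4: molar mass 203.771 g/mol; 2×55.845 = 111.690 g → 54.81 wt%.
Fe in (Mg_0.45Fe_0.55)_3KAlSi_3O_10(OH)_2: molar mass 469.295 g/mol; 1.65×55.845 = 92.144 g → 19.63 wt%.
Difference = 54.81 − 19.63 = 35.18 percentage points.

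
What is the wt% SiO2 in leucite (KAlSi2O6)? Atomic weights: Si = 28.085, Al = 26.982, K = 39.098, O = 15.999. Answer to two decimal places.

55.06 wt%

Molar mass of KAlSi2O6 = 1×39.098 + 1×26.982 + 2×28.085 + 6×15.999 = 218.244 g/mol.
Each formula unit contains 2 Si, equivalent to 2/1 = 2.0000 mol SiO2.
M(SiO2) = 1×28.085 + 2×15.999 = 60.083 g/mol.
Mass of SiO2 per formula unit = 2.0000 × 60.083 = 120.166 g.
SiO2 wt% = 120.166 / 218.244 × 100 = 55.06%.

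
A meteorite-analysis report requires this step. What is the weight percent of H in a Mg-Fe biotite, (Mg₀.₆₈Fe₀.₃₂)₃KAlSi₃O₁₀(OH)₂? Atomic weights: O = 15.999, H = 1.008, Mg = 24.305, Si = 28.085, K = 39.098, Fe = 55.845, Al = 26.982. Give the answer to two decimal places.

Molar mass of (Mg₀.₆₈Fe₀.₃₂)₃KAlSi₃O₁₀(OH)₂: 2.04×24.305 + 0.96×55.845 + 1×39.098 + 1×26.982 + 3×28.085 + 12×15.999 + 2×1.008 = 447.532 g/mol.
Mass of H per formula unit: 2 × 1.008 = 2.016 g.
Weight fraction H = 2.016 / 447.532 = 0.0045.

0.45 mass %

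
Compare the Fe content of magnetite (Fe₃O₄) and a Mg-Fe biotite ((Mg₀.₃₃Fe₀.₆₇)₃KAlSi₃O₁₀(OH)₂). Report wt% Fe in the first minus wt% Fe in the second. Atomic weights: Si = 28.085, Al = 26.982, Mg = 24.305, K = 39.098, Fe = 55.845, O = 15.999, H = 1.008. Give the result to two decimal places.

M(Fe₃O₄) = 231.531 g/mol, so wt% Fe = 167.535/231.531 × 100 = 72.36%.
M((Mg₀.₃₃Fe₀.₆₇)₃KAlSi₃O₁₀(OH)₂) = 480.649 g/mol, so wt% Fe = 112.248/480.649 × 100 = 23.35%.
72.36 − 23.35 = 49.01 pp.

49.01 percentage points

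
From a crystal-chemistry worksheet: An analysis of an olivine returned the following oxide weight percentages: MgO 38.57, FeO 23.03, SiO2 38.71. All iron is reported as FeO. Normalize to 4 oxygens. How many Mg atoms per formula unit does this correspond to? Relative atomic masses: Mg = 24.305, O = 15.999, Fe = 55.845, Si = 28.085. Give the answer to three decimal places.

1.492 Mg apfu

MgO (M=40.304): mol = 0.95698; Mg = 0.95698, O = 0.95698.
FeO (M=71.844): mol = 0.32056; Fe = 0.32056, O = 0.32056.
SiO2 (M=60.083): mol = 0.64428; Si = 0.64428, O = 1.28856.
ΣO = 2.56610; factor = 4/ΣO = 1.55879.
Mg apfu = 0.95698 × 1.55879 = 1.492.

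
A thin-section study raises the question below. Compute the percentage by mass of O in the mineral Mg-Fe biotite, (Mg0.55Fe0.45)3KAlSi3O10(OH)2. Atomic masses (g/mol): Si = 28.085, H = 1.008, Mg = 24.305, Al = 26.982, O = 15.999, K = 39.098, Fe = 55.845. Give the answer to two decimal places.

M((Mg0.55Fe0.45)3KAlSi3O10(OH)2) = 459.833 g/mol.
O contributes 12 × 15.999 = 191.988 g per mole.
191.988/459.833 = 0.4175 → 41.75%.

41.75 weight percent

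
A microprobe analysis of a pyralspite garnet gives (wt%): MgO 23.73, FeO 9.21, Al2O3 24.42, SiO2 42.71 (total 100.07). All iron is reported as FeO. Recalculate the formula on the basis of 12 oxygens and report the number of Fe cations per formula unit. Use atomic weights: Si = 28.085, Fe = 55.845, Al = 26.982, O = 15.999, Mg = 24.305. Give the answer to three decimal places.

0.538 Fe apfu

23.73 wt% MgO ÷ 40.304 g/mol = 0.58878 mol, giving 0.58878 Mg and 0.58878 O.
9.21 wt% FeO ÷ 71.844 g/mol = 0.12819 mol, giving 0.12819 Fe and 0.12819 O.
24.42 wt% Al2O3 ÷ 101.961 g/mol = 0.23950 mol, giving 0.47900 Al and 0.71850 O.
42.71 wt% SiO2 ÷ 60.083 g/mol = 0.71085 mol, giving 0.71085 Si and 1.42170 O.
Oxygen sums to 2.85717; scaling by 12/2.85717 = 4.19996 puts the formula on 12 O.
Fe: 0.12819 × 4.19996 = 0.538 atoms per formula unit.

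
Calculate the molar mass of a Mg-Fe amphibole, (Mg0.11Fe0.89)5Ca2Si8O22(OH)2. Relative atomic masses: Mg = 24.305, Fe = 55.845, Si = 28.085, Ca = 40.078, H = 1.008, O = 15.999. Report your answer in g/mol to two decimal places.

952.71 g/mol

M = 0.55(24.305) + 4.45(55.845) + 2(40.078) + 8(28.085) + 24(15.999) + 2(1.008)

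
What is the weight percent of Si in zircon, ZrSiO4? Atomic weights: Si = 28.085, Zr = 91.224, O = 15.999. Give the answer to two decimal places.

M(ZrSiO4) = 183.305 g/mol.
Si contributes 1 × 28.085 = 28.085 g per mole.
28.085/183.305 = 0.1532 → 15.32%.

15.32 wt%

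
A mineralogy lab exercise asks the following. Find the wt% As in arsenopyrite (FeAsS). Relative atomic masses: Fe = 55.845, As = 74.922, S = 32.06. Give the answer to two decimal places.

M(FeAsS) = 162.827 g/mol.
As contributes 1 × 74.922 = 74.922 g per mole.
74.922/162.827 = 0.4601 → 46.01%.

46.01 mass %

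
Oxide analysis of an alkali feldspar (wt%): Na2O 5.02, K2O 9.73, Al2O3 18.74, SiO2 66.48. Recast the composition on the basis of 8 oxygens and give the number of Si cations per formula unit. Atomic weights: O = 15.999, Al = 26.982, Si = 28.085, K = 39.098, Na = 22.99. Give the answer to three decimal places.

Na2O (M=61.979): mol = 0.08100; Na = 0.16200, O = 0.08100.
K2O (M=94.195): mol = 0.10330; K = 0.20660, O = 0.10330.
Al2O3 (M=101.961): mol = 0.18380; Al = 0.36760, O = 0.55140.
SiO2 (M=60.083): mol = 1.10647; Si = 1.10647, O = 2.21294.
ΣO = 2.94864; factor = 8/ΣO = 2.71312.
Si apfu = 1.10647 × 2.71312 = 3.002.

3.002 Si apfu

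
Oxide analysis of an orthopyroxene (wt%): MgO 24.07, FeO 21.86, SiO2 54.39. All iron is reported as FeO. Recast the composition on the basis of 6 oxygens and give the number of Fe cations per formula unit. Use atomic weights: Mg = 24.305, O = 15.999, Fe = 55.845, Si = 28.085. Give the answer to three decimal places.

24.07 wt% MgO ÷ 40.304 g/mol = 0.59721 mol, giving 0.59721 Mg and 0.59721 O.
21.86 wt% FeO ÷ 71.844 g/mol = 0.30427 mol, giving 0.30427 Fe and 0.30427 O.
54.39 wt% SiO2 ÷ 60.083 g/mol = 0.90525 mol, giving 0.90525 Si and 1.81050 O.
Oxygen sums to 2.71198; scaling by 6/2.71198 = 2.21241 puts the formula on 6 O.
Fe: 0.30427 × 2.21241 = 0.673 atoms per formula unit.

0.673 Fe apfu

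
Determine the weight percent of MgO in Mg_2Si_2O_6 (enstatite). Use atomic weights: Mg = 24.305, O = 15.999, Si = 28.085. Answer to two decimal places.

Molar mass of Mg_2Si_2O_6 = 2·24.305 + 2·28.085 + 6·15.999 = 200.774 g/mol.
Each formula unit contains 2 Mg, equivalent to 2/1 = 2.0000 mol MgO.
M(MgO) = 1×24.305 + 1×15.999 = 40.304 g/mol.
Mass of MgO per formula unit = 2.0000 × 40.304 = 80.608 g.
MgO wt% = 80.608 / 200.774 × 100 = 40.15%.

40.15 wt%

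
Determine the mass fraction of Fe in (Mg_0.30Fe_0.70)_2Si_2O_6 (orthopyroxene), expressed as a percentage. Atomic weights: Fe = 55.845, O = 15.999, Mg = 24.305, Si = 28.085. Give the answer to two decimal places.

M((Mg_0.30Fe_0.70)_2Si_2O_6) = 244.930 g/mol.
Fe contributes 1.40 × 55.845 = 78.183 g per mole.
78.183/244.930 = 0.3192 → 31.92%.

31.92 mass %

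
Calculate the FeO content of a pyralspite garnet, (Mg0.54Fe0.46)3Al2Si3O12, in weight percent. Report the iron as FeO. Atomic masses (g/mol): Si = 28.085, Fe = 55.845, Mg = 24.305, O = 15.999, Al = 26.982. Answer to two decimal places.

Molar mass of (Mg0.54Fe0.46)3Al2Si3O12 = 1.62×24.305 + 1.38×55.845 + 2×26.982 + 3×28.085 + 12×15.999 = 446.647 g/mol.
Each formula unit contains 1.38 Fe, equivalent to 1.38/1 = 1.3800 mol FeO.
M(FeO) = 1×55.845 + 1×15.999 = 71.844 g/mol.
Mass of FeO per formula unit = 1.3800 × 71.844 = 99.145 g.
FeO wt% = 99.145 / 446.647 × 100 = 22.20%.

22.20 wt%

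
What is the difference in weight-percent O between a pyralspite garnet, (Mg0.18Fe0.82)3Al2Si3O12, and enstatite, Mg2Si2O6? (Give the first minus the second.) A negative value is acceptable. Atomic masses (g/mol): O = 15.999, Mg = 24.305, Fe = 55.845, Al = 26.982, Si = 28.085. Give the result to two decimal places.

M((Mg0.18Fe0.82)3Al2Si3O12) = 480.710 g/mol, so wt% O = 191.988/480.710 × 100 = 39.94%.
M(Mg2Si2O6) = 200.774 g/mol, so wt% O = 95.994/200.774 × 100 = 47.81%.
39.94 − 47.81 = -7.87 pp.

-7.87 percentage points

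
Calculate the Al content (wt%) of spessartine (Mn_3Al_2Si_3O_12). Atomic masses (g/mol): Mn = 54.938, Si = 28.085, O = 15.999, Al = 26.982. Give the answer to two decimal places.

Formula mass = 3·54.938 + 2·26.982 + 3·28.085 + 12·15.999 = 495.021 g/mol, of which 53.964 g is Al.
So Al makes up 53.964/495.021 = 0.1090 of the mass, i.e. 10.90%.

10.90 wt%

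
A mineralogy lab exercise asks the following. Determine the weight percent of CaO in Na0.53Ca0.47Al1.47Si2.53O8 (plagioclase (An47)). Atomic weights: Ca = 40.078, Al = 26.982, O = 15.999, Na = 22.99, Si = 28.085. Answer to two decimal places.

9.77 wt%

M(Na0.53Ca0.47Al1.47Si2.53O8) = 269.732 g/mol; M(CaO) = 56.077 g/mol.
Moles CaO per formula unit = 0.47 Ca ÷ 1 = 0.4700.
CaO fraction = (0.4700 × 56.077) / 269.732 = 26.356/269.732 = 0.0977.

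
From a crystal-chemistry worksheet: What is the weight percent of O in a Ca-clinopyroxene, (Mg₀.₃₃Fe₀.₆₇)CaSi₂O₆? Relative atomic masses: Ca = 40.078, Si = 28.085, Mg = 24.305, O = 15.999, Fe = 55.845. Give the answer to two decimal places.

40.39 weight percent

Formula mass = 0.33·24.305 + 0.67·55.845 + 1·40.078 + 2·28.085 + 6·15.999 = 237.679 g/mol, of which 95.994 g is O.
So O makes up 95.994/237.679 = 0.4039 of the mass, i.e. 40.39%.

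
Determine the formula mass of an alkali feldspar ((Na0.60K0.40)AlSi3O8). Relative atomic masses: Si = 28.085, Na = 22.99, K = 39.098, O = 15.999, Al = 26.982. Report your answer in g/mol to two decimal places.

Na: 0.60 × 22.99 = 13.7940
K: 0.40 × 39.098 = 15.6392
Al: 1 × 26.982 = 26.9820
Si: 3 × 28.085 = 84.2550
O: 8 × 15.999 = 127.9920
Summing the contributions gives the formula mass.

268.66 g/mol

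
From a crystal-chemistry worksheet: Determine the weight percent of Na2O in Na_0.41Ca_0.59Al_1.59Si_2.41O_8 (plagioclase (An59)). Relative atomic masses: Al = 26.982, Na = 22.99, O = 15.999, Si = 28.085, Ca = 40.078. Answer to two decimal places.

Molar mass of Na_0.41Ca_0.59Al_1.59Si_2.41O_8 = 0.41*22.99 + 0.59*40.078 + 1.59*26.982 + 2.41*28.085 + 8*15.999 = 271.650 g/mol.
Each formula unit contains 0.41 Na, equivalent to 0.41/2 = 0.2050 mol Na2O.
M(Na2O) = 2×22.99 + 1×15.999 = 61.979 g/mol.
Mass of Na2O per formula unit = 0.2050 × 61.979 = 12.706 g.
Na2O wt% = 12.706 / 271.650 × 100 = 4.68%.

4.68 wt%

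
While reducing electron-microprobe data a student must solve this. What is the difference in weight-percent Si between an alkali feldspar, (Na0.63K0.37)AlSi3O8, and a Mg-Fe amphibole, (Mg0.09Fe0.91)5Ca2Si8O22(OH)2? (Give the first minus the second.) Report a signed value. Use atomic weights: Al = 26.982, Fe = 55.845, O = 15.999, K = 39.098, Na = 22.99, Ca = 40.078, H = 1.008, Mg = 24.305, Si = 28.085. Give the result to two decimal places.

Si in (Na0.63K0.37)AlSi3O8: molar mass 268.179 g/mol; 3×28.085 = 84.255 g → 31.42 wt%.
Si in (Mg0.09Fe0.91)5Ca2Si8O22(OH)2: molar mass 955.860 g/mol; 8×28.085 = 224.680 g → 23.51 wt%.
Difference = 31.42 − 23.51 = 7.91 percentage points.

7.91 percentage points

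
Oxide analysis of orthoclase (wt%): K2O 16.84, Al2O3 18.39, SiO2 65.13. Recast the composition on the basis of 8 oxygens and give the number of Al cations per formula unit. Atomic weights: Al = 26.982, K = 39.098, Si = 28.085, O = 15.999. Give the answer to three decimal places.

0.999 Al apfu

K2O (M=94.195): mol = 0.17878; K = 0.35756, O = 0.17878.
Al2O3 (M=101.961): mol = 0.18036; Al = 0.36072, O = 0.54108.
SiO2 (M=60.083): mol = 1.08400; Si = 1.08400, O = 2.16800.
ΣO = 2.88786; factor = 8/ΣO = 2.77022.
Al apfu = 0.36072 × 2.77022 = 0.999.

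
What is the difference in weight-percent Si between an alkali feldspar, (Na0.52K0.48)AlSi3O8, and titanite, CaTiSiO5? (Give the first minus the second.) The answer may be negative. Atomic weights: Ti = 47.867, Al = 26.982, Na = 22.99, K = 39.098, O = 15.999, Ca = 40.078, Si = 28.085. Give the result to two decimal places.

16.88 percentage points

Si in (Na0.52K0.48)AlSi3O8: molar mass 269.951 g/mol; 3×28.085 = 84.255 g → 31.21 wt%.
Si in CaTiSiO5: molar mass 196.025 g/mol; 1×28.085 = 28.085 g → 14.33 wt%.
Difference = 31.21 − 14.33 = 16.88 percentage points.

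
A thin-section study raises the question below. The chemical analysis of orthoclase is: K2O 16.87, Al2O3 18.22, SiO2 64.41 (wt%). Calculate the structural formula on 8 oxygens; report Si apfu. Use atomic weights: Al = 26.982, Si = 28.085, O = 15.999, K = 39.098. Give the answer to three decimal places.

16.87 wt% K2O ÷ 94.195 g/mol = 0.17910 mol, giving 0.35820 K and 0.17910 O.
18.22 wt% Al2O3 ÷ 101.961 g/mol = 0.17870 mol, giving 0.35740 Al and 0.53610 O.
64.41 wt% SiO2 ÷ 60.083 g/mol = 1.07202 mol, giving 1.07202 Si and 2.14404 O.
Oxygen sums to 2.85924; scaling by 8/2.85924 = 2.79795 puts the formula on 8 O.
Si: 1.07202 × 2.79795 = 2.999 atoms per formula unit.

2.999 Si apfu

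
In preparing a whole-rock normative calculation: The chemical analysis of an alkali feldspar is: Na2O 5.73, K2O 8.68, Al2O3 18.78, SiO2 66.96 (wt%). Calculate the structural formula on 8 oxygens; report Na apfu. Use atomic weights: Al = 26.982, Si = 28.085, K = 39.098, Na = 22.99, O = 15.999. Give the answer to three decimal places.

0.499 Na apfu

5.73 wt% Na2O ÷ 61.979 g/mol = 0.09245 mol, giving 0.18490 Na and 0.09245 O.
8.68 wt% K2O ÷ 94.195 g/mol = 0.09215 mol, giving 0.18430 K and 0.09215 O.
18.78 wt% Al2O3 ÷ 101.961 g/mol = 0.18419 mol, giving 0.36838 Al and 0.55257 O.
66.96 wt% SiO2 ÷ 60.083 g/mol = 1.11446 mol, giving 1.11446 Si and 2.22892 O.
Oxygen sums to 2.96609; scaling by 8/2.96609 = 2.69715 puts the formula on 8 O.
Na: 0.18490 × 2.69715 = 0.499 atoms per formula unit.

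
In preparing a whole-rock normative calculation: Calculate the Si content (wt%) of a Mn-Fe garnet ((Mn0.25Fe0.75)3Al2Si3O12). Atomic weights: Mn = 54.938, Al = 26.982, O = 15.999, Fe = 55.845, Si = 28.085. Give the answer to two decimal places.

16.95 wt%

Molar mass of (Mn0.25Fe0.75)3Al2Si3O12: 0.75*54.938 + 2.25*55.845 + 2*26.982 + 3*28.085 + 12*15.999 = 497.062 g/mol.
Mass of Si per formula unit: 3 × 28.085 = 84.255 g.
Weight fraction Si = 84.255 / 497.062 = 0.1695.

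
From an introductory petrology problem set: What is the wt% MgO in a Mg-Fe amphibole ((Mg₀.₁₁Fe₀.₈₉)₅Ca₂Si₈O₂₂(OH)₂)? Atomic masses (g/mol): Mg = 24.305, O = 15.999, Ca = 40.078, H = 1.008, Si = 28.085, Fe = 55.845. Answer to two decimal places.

M((Mg₀.₁₁Fe₀.₈₉)₅Ca₂Si₈O₂₂(OH)₂) = 952.706 g/mol; M(MgO) = 40.304 g/mol.
Moles MgO per formula unit = 0.55 Mg ÷ 1 = 0.5500.
MgO fraction = (0.5500 × 40.304) / 952.706 = 22.167/952.706 = 0.0233.

2.33 wt%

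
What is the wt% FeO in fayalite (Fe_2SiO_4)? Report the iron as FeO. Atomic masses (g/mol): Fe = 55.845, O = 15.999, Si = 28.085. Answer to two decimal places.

Formula mass = 203.771 g/mol.
2 Fe → 2.0000 mol FeO per formula unit; M(FeO) = 71.844, so FeO mass = 143.688 g.
143.688/203.771 × 100 = 70.51 wt%.

70.51 wt%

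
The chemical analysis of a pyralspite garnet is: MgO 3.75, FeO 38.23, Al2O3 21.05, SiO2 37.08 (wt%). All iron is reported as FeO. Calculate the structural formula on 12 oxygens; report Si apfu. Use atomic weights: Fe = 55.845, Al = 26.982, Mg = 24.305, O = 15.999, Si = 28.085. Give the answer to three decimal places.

MgO (M=40.304): mol = 0.09304; Mg = 0.09304, O = 0.09304.
FeO (M=71.844): mol = 0.53213; Fe = 0.53213, O = 0.53213.
Al2O3 (M=101.961): mol = 0.20645; Al = 0.41290, O = 0.61935.
SiO2 (M=60.083): mol = 0.61715; Si = 0.61715, O = 1.23430.
ΣO = 2.47882; factor = 12/ΣO = 4.84101.
Si apfu = 0.61715 × 4.84101 = 2.988.

2.988 Si apfu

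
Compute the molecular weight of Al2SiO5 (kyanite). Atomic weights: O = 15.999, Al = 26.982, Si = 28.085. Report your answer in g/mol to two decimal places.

162.04 g/mol

M = 2(26.982) + 1(28.085) + 5(15.999)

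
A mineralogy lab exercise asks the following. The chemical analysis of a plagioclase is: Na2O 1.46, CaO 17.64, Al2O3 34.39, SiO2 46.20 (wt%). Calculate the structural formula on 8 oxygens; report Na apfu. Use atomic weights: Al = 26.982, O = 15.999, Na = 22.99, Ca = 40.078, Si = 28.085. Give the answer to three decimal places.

Na2O: 1.46/61.979 = 0.02356 mol → 0.04712 mol Na, 0.02356 mol O.
CaO: 17.64/56.077 = 0.31457 mol → 0.31457 mol Ca, 0.31457 mol O.
Al2O3: 34.39/101.961 = 0.33729 mol → 0.67458 mol Al, 1.01187 mol O.
SiO2: 46.20/60.083 = 0.76894 mol → 0.76894 mol Si, 1.53788 mol O.
Total oxygen = 2.88788 mol. Normalization factor = 8/2.88788 = 2.77020.
Na per 8 O = 0.04712 × 2.77020 = 0.131.

0.131 Na apfu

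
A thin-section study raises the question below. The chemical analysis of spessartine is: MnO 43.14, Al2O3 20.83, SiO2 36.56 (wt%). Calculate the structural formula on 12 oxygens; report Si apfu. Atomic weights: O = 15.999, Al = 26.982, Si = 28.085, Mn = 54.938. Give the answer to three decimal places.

2.995 Si apfu

MnO: 43.14/70.937 = 0.60815 mol → 0.60815 mol Mn, 0.60815 mol O.
Al2O3: 20.83/101.961 = 0.20429 mol → 0.40858 mol Al, 0.61287 mol O.
SiO2: 36.56/60.083 = 0.60849 mol → 0.60849 mol Si, 1.21698 mol O.
Total oxygen = 2.43800 mol. Normalization factor = 12/2.43800 = 4.92207.
Si per 12 O = 0.60849 × 4.92207 = 2.995.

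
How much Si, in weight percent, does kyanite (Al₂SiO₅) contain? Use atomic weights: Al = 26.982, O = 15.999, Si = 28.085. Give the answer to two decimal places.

17.33 weight percent

M(Al₂SiO₅) = 162.044 g/mol.
Si contributes 1 × 28.085 = 28.085 g per mole.
28.085/162.044 = 0.1733 → 17.33%.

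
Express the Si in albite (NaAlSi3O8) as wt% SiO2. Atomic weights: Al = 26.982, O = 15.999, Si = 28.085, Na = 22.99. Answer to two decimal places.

Formula mass = 262.219 g/mol.
3 Si → 3.0000 mol SiO2 per formula unit; M(SiO2) = 60.083, so SiO2 mass = 180.249 g.
180.249/262.219 × 100 = 68.74 wt%.

68.74 wt%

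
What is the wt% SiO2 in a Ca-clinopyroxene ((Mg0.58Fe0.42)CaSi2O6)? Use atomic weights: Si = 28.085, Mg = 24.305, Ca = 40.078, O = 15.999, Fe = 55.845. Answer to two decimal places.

M((Mg0.58Fe0.42)CaSi2O6) = 229.794 g/mol; M(SiO2) = 60.083 g/mol.
Moles SiO2 per formula unit = 2 Si ÷ 1 = 2.0000.
SiO2 fraction = (2.0000 × 60.083) / 229.794 = 120.166/229.794 = 0.5229.

52.29 wt%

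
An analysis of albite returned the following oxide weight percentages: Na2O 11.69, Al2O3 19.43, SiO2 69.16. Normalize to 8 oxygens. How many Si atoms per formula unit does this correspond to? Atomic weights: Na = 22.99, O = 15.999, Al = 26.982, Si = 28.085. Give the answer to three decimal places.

3.007 Si apfu

11.69 wt% Na2O ÷ 61.979 g/mol = 0.18861 mol, giving 0.37722 Na and 0.18861 O.
19.43 wt% Al2O3 ÷ 101.961 g/mol = 0.19056 mol, giving 0.38112 Al and 0.57168 O.
69.16 wt% SiO2 ÷ 60.083 g/mol = 1.15107 mol, giving 1.15107 Si and 2.30214 O.
Oxygen sums to 3.06243; scaling by 8/3.06243 = 2.61230 puts the formula on 8 O.
Si: 1.15107 × 2.61230 = 3.007 atoms per formula unit.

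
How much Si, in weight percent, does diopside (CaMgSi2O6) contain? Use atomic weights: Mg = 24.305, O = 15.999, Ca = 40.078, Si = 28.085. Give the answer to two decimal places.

Molar mass of CaMgSi2O6: 1·40.078 + 1·24.305 + 2·28.085 + 6·15.999 = 216.547 g/mol.
Mass of Si per formula unit: 2 × 28.085 = 56.170 g.
Weight fraction Si = 56.170 / 216.547 = 0.2594.

25.94 weight percent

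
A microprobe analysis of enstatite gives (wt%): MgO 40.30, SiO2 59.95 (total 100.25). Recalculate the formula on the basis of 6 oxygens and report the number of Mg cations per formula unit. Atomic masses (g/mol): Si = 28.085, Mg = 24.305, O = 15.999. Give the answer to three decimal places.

MgO: 40.30/40.304 = 0.99990 mol → 0.99990 mol Mg, 0.99990 mol O.
SiO2: 59.95/60.083 = 0.99779 mol → 0.99779 mol Si, 1.99558 mol O.
Total oxygen = 2.99548 mol. Normalization factor = 6/2.99548 = 2.00302.
Mg per 6 O = 0.99990 × 2.00302 = 2.003.

2.003 Mg apfu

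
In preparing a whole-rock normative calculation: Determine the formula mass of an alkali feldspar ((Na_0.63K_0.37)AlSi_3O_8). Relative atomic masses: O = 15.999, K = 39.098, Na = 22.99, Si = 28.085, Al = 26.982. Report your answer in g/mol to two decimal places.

268.18 g/mol

M = 0.63(22.99) + 0.37(39.098) + 1(26.982) + 3(28.085) + 8(15.999)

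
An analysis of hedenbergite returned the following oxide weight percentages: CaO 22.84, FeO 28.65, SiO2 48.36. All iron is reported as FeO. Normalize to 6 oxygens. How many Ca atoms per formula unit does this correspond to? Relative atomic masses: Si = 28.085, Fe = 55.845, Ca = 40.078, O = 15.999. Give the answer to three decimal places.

CaO (M=56.077): mol = 0.40730; Ca = 0.40730, O = 0.40730.
FeO (M=71.844): mol = 0.39878; Fe = 0.39878, O = 0.39878.
SiO2 (M=60.083): mol = 0.80489; Si = 0.80489, O = 1.60978.
ΣO = 2.41586; factor = 6/ΣO = 2.48359.
Ca apfu = 0.40730 × 2.48359 = 1.012.

1.012 Ca apfu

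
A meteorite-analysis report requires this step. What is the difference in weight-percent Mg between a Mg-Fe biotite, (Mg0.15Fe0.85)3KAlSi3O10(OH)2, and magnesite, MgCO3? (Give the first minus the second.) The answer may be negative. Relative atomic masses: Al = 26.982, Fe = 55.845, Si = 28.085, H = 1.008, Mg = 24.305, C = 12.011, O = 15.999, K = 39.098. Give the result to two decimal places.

-26.63 percentage points

First mineral: 10.937 g Mg in 497.681 g formula = 2.20 wt% Mg.
Second mineral: 24.305 g Mg in 84.313 g formula = 28.83 wt% Mg.
2.20% − 28.83% gives a difference of -26.63 percentage points.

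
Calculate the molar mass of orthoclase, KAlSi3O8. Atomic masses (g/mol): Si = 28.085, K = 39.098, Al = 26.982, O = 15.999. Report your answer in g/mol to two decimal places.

M = 1*39.098 + 1*26.982 + 3*28.085 + 8*15.999

278.33 g/mol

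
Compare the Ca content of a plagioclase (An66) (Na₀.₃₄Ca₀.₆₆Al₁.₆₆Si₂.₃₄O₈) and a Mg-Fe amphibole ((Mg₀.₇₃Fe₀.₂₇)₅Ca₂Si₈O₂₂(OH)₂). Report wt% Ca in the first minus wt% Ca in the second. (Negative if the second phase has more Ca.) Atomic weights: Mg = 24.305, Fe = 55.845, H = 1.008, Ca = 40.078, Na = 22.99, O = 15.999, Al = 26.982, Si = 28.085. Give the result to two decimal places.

Ca in Na₀.₃₄Ca₀.₆₆Al₁.₆₆Si₂.₃₄O₈: molar mass 272.769 g/mol; 0.66×40.078 = 26.451 g → 9.70 wt%.
Ca in (Mg₀.₇₃Fe₀.₂₇)₅Ca₂Si₈O₂₂(OH)₂: molar mass 854.932 g/mol; 2×40.078 = 80.156 g → 9.38 wt%.
Difference = 9.70 − 9.38 = 0.32 percentage points.

0.32 percentage points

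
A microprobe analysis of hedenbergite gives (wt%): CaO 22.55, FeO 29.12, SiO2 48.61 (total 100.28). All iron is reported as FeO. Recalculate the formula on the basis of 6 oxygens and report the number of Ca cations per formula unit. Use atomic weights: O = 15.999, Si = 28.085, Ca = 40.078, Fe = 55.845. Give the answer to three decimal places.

0.995 Ca apfu

CaO: 22.55/56.077 = 0.40213 mol → 0.40213 mol Ca, 0.40213 mol O.
FeO: 29.12/71.844 = 0.40532 mol → 0.40532 mol Fe, 0.40532 mol O.
SiO2: 48.61/60.083 = 0.80905 mol → 0.80905 mol Si, 1.61810 mol O.
Total oxygen = 2.42555 mol. Normalization factor = 6/2.42555 = 2.47367.
Ca per 6 O = 0.40213 × 2.47367 = 0.995.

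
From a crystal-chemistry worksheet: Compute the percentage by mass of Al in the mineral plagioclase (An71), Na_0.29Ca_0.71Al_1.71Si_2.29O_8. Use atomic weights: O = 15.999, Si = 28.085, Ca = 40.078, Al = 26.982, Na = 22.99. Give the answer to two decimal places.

16.87 weight percent

Formula mass = 0.29×22.99 + 0.71×40.078 + 1.71×26.982 + 2.29×28.085 + 8×15.999 = 273.568 g/mol, of which 46.139 g is Al.
So Al makes up 46.139/273.568 = 0.1687 of the mass, i.e. 16.87%.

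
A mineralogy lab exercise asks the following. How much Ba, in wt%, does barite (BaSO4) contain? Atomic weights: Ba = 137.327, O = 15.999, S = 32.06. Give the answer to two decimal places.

Molar mass of BaSO4: 1*137.327 + 1*32.06 + 4*15.999 = 233.383 g/mol.
Mass of Ba per formula unit: 1 × 137.327 = 137.327 g.
Weight fraction Ba = 137.327 / 233.383 = 0.5884.

58.84 wt%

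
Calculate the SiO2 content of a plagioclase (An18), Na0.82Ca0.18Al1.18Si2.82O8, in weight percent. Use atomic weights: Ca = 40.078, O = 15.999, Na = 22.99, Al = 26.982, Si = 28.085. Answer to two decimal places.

63.91 wt%

Formula mass = 265.096 g/mol.
2.82 Si → 2.8200 mol SiO2 per formula unit; M(SiO2) = 60.083, so SiO2 mass = 169.434 g.
169.434/265.096 × 100 = 63.91 wt%.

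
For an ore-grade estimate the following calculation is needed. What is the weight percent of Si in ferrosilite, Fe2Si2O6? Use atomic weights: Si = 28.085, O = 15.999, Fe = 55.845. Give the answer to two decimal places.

21.29 weight percent

Formula mass = 2*55.845 + 2*28.085 + 6*15.999 = 263.854 g/mol, of which 56.170 g is Si.
So Si makes up 56.170/263.854 = 0.2129 of the mass, i.e. 21.29%.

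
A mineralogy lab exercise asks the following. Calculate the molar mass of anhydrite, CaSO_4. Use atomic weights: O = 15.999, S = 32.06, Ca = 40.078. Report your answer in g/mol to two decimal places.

136.13 g/mol

M = 1·40.078 + 1·32.06 + 4·15.999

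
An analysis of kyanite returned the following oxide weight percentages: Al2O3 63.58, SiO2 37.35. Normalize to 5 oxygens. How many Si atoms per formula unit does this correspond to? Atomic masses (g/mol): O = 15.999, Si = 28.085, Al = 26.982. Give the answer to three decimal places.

0.998 Si apfu

Al2O3 (M=101.961): mol = 0.62357; Al = 1.24714, O = 1.87071.
SiO2 (M=60.083): mol = 0.62164; Si = 0.62164, O = 1.24328.
ΣO = 3.11399; factor = 5/ΣO = 1.60566.
Si apfu = 0.62164 × 1.60566 = 0.998.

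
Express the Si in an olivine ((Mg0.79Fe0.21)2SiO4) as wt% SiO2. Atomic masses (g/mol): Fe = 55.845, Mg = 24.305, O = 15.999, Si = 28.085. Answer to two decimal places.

39.03 wt%

Molar mass of (Mg0.79Fe0.21)2SiO4 = 1.58*24.305 + 0.42*55.845 + 1*28.085 + 4*15.999 = 153.938 g/mol.
Each formula unit contains 1 Si, equivalent to 1/1 = 1.0000 mol SiO2.
M(SiO2) = 1×28.085 + 2×15.999 = 60.083 g/mol.
Mass of SiO2 per formula unit = 1.0000 × 60.083 = 60.083 g.
SiO2 wt% = 60.083 / 153.938 × 100 = 39.03%.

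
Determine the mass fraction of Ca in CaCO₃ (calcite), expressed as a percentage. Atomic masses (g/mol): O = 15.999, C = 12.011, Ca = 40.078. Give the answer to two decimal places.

Formula mass = 1*40.078 + 1*12.011 + 3*15.999 = 100.086 g/mol, of which 40.078 g is Ca.
So Ca makes up 40.078/100.086 = 0.4004 of the mass, i.e. 40.04%.

40.04 weight percent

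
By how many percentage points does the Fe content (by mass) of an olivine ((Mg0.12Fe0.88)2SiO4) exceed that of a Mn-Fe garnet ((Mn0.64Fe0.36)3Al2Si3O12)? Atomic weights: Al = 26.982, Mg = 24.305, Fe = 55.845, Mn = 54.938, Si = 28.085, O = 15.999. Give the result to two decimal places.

37.94 percentage points

M((Mg0.12Fe0.88)2SiO4) = 196.201 g/mol, so wt% Fe = 98.287/196.201 × 100 = 50.10%.
M((Mn0.64Fe0.36)3Al2Si3O12) = 496.001 g/mol, so wt% Fe = 60.313/496.001 × 100 = 12.16%.
50.10 − 12.16 = 37.94 pp.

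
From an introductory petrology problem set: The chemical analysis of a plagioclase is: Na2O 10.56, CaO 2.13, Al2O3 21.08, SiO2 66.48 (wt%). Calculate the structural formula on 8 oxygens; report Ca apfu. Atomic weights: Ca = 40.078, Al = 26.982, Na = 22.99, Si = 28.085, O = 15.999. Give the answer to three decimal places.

0.100 Ca apfu

Na2O (M=61.979): mol = 0.17038; Na = 0.34076, O = 0.17038.
CaO (M=56.077): mol = 0.03798; Ca = 0.03798, O = 0.03798.
Al2O3 (M=101.961): mol = 0.20675; Al = 0.41350, O = 0.62025.
SiO2 (M=60.083): mol = 1.10647; Si = 1.10647, O = 2.21294.
ΣO = 3.04155; factor = 8/ΣO = 2.63024.
Ca apfu = 0.03798 × 2.63024 = 0.100.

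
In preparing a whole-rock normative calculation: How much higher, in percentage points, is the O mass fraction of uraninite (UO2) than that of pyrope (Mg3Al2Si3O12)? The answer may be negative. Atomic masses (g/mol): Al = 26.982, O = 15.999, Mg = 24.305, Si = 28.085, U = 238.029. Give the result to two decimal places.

-35.78 percentage points

First mineral: 31.998 g O in 270.027 g formula = 11.85 wt% O.
Second mineral: 191.988 g O in 403.122 g formula = 47.63 wt% O.
11.85% − 47.63% gives a difference of -35.78 percentage points.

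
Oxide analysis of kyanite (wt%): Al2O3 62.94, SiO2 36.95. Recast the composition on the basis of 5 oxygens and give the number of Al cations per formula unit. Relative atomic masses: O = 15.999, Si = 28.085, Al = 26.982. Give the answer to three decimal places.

2.003 Al apfu

Al2O3 (M=101.961): mol = 0.61729; Al = 1.23458, O = 1.85187.
SiO2 (M=60.083): mol = 0.61498; Si = 0.61498, O = 1.22996.
ΣO = 3.08183; factor = 5/ΣO = 1.62241.
Al apfu = 1.23458 × 1.62241 = 2.003.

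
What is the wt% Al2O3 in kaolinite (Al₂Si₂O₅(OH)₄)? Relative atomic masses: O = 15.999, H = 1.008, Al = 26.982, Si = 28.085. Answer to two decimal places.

Formula mass = 258.157 g/mol.
2 Al → 1.0000 mol Al2O3 per formula unit; M(Al2O3) = 101.961, so Al2O3 mass = 101.961 g.
101.961/258.157 × 100 = 39.50 wt%.

39.50 wt%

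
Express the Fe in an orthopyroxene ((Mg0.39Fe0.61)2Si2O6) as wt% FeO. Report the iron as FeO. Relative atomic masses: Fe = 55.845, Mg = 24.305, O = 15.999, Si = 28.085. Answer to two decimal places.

36.63 wt%

Molar mass of (Mg0.39Fe0.61)2Si2O6 = 0.78×24.305 + 1.22×55.845 + 2×28.085 + 6×15.999 = 239.253 g/mol.
Each formula unit contains 1.22 Fe, equivalent to 1.22/1 = 1.2200 mol FeO.
M(FeO) = 1×55.845 + 1×15.999 = 71.844 g/mol.
Mass of FeO per formula unit = 1.2200 × 71.844 = 87.650 g.
FeO wt% = 87.650 / 239.253 × 100 = 36.63%.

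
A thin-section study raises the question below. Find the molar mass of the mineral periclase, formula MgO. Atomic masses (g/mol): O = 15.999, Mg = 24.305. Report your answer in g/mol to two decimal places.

40.30 g/mol

The formula mass is the sum 1*24.305 + 1*15.999.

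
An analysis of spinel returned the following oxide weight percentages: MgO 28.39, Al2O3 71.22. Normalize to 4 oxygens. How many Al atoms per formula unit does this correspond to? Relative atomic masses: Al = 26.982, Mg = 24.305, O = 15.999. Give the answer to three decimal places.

MgO: 28.39/40.304 = 0.70440 mol → 0.70440 mol Mg, 0.70440 mol O.
Al2O3: 71.22/101.961 = 0.69850 mol → 1.39700 mol Al, 2.09550 mol O.
Total oxygen = 2.79990 mol. Normalization factor = 4/2.79990 = 1.42862.
Al per 4 O = 1.39700 × 1.42862 = 1.996.

1.996 Al apfu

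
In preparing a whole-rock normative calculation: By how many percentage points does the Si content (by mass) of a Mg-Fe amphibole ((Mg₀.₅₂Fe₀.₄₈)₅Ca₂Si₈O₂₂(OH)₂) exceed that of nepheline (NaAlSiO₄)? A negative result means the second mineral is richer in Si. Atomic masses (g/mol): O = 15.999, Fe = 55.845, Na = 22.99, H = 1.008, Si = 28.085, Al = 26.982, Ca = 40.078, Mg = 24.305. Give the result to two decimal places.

5.53 percentage points

M((Mg₀.₅₂Fe₀.₄₈)₅Ca₂Si₈O₂₂(OH)₂) = 888.049 g/mol, so wt% Si = 224.680/888.049 × 100 = 25.30%.
M(NaAlSiO₄) = 142.053 g/mol, so wt% Si = 28.085/142.053 × 100 = 19.77%.
25.30 − 19.77 = 5.53 pp.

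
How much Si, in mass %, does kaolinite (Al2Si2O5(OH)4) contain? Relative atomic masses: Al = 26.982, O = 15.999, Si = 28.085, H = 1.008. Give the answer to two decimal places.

Formula mass = 2×26.982 + 2×28.085 + 9×15.999 + 4×1.008 = 258.157 g/mol, of which 56.170 g is Si.
So Si makes up 56.170/258.157 = 0.2176 of the mass, i.e. 21.76%.

21.76 mass %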